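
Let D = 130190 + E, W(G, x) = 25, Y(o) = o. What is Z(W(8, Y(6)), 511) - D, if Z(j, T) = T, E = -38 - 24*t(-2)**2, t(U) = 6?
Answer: -128777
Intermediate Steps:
E = -902 (E = -38 - 24*6**2 = -38 - 24*36 = -38 - 864 = -902)
D = 129288 (D = 130190 - 902 = 129288)
Z(W(8, Y(6)), 511) - D = 511 - 1*129288 = 511 - 129288 = -128777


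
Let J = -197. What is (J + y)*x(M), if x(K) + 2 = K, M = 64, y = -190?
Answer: -23994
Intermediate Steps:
x(K) = -2 + K
(J + y)*x(M) = (-197 - 190)*(-2 + 64) = -387*62 = -23994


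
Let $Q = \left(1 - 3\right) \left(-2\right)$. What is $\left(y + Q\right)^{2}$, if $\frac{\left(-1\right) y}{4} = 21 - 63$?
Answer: $29584$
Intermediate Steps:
$y = 168$ ($y = - 4 \left(21 - 63\right) = \left(-4\right) \left(-42\right) = 168$)
$Q = 4$ ($Q = \left(-2\right) \left(-2\right) = 4$)
$\left(y + Q\right)^{2} = \left(168 + 4\right)^{2} = 172^{2} = 29584$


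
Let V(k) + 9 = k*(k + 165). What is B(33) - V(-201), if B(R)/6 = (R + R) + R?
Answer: -6633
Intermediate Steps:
B(R) = 18*R (B(R) = 6*((R + R) + R) = 6*(2*R + R) = 6*(3*R) = 18*R)
V(k) = -9 + k*(165 + k) (V(k) = -9 + k*(k + 165) = -9 + k*(165 + k))
B(33) - V(-201) = 18*33 - (-9 + (-201)**2 + 165*(-201)) = 594 - (-9 + 40401 - 33165) = 594 - 1*7227 = 594 - 7227 = -6633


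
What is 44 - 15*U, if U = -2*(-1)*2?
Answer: -16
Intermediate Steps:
U = 4 (U = 2*2 = 4)
44 - 15*U = 44 - 15*4 = 44 - 60 = -16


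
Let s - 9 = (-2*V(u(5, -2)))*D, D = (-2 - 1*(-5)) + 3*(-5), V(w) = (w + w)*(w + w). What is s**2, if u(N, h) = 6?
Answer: 12006225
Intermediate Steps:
V(w) = 4*w**2 (V(w) = (2*w)*(2*w) = 4*w**2)
D = -12 (D = (-2 + 5) - 15 = 3 - 15 = -12)
s = 3465 (s = 9 - 8*6**2*(-12) = 9 - 8*36*(-12) = 9 - 2*144*(-12) = 9 - 288*(-12) = 9 + 3456 = 3465)
s**2 = 3465**2 = 12006225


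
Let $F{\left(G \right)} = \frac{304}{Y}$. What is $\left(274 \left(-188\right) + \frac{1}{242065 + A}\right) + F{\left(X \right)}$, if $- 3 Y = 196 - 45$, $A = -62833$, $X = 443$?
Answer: $- \frac{1394285875817}{27064032} \approx -51518.0$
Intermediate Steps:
$Y = - \frac{151}{3}$ ($Y = - \frac{196 - 45}{3} = \left(- \frac{1}{3}\right) 151 = - \frac{151}{3} \approx -50.333$)
$F{\left(G \right)} = - \frac{912}{151}$ ($F{\left(G \right)} = \frac{304}{- \frac{151}{3}} = 304 \left(- \frac{3}{151}\right) = - \frac{912}{151}$)
$\left(274 \left(-188\right) + \frac{1}{242065 + A}\right) + F{\left(X \right)} = \left(274 \left(-188\right) + \frac{1}{242065 - 62833}\right) - \frac{912}{151} = \left(-51512 + \frac{1}{179232}\right) - \frac{912}{151} = - \frac{9232598783}{179232} - \frac{912}{151} = - \frac{1394285875817}{27064032}$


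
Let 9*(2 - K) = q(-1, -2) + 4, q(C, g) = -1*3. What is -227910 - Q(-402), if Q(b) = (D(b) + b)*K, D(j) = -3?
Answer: -227145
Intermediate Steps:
q(C, g) = -3
K = 17/9 (K = 2 - (-3 + 4)/9 = 2 - 1/9*1 = 2 - 1/9 = 17/9 ≈ 1.8889)
Q(b) = -17/3 + 17*b/9 (Q(b) = (-3 + b)*(17/9) = -17/3 + 17*b/9)
-227910 - Q(-402) = -227910 - (-17/3 + (17/9)*(-402)) = -227910 - (-17/3 - 2278/3) = -227910 - 1*(-765) = -227910 + 765 = -227145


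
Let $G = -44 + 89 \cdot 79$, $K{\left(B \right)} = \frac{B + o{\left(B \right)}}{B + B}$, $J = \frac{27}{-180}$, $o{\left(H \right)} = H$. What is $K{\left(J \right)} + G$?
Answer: $6988$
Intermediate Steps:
$J = - \frac{3}{20}$ ($J = 27 \left(- \frac{1}{180}\right) = - \frac{3}{20} \approx -0.15$)
$K{\left(B \right)} = 1$ ($K{\left(B \right)} = \frac{B + B}{B + B} = \frac{2 B}{2 B} = 2 B \frac{1}{2 B} = 1$)
$G = 6987$ ($G = -44 + 7031 = 6987$)
$K{\left(J \right)} + G = 1 + 6987 = 6988$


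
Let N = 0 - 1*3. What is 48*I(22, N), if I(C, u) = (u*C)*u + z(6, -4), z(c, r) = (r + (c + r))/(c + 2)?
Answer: 9492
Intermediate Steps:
z(c, r) = (c + 2*r)/(2 + c)
N = -3 (N = 0 - 3 = -3)
I(C, u) = -¼ + C*u² (I(C, u) = (u*C)*u + (6 + 2*(-4))/(2 + 6) = (C*u)*u + (6 - 8)/8 = C*u² + (⅛)*(-2) = C*u² - ¼ = -¼ + C*u²)
48*I(22, N) = 48*(-¼ + 22*(-3)²) = 48*(-¼ + 22*9) = 48*(-¼ + 198) = 48*(791/4) = 9492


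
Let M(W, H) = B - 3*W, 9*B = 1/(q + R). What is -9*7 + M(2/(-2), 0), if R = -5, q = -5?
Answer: -5401/90 ≈ -60.011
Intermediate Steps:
B = -1/90 (B = 1/(9*(-5 - 5)) = (⅑)/(-10) = (⅑)*(-⅒) = -1/90 ≈ -0.011111)
M(W, H) = -1/90 - 3*W
-9*7 + M(2/(-2), 0) = -9*7 + (-1/90 - 6/(-2)) = -63 + (-1/90 - 6*(-1)/2) = -63 + (-1/90 - 3*(-1)) = -63 + (-1/90 + 3) = -63 + 269/90 = -5401/90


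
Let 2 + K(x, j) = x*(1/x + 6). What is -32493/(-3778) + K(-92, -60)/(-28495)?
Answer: 927977269/107654110 ≈ 8.6200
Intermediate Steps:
K(x, j) = -2 + x*(6 + 1/x) (K(x, j) = -2 + x*(1/x + 6) = -2 + x*(6 + 1/x))
-32493/(-3778) + K(-92, -60)/(-28495) = -32493/(-3778) + (-1 + 6*(-92))/(-28495) = -32493*(-1/3778) + (-1 - 552)*(-1/28495) = 32493/3778 - 553*(-1/28495) = 32493/3778 + 553/28495 = 927977269/107654110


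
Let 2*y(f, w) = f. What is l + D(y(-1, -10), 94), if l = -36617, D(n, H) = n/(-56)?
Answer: -4101103/112 ≈ -36617.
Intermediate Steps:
y(f, w) = f/2
D(n, H) = -n/56 (D(n, H) = n*(-1/56) = -n/56)
l + D(y(-1, -10), 94) = -36617 - (-1)/112 = -36617 - 1/56*(-½) = -36617 + 1/112 = -4101103/112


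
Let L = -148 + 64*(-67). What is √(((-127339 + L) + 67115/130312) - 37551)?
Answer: I*√718838215525066/65156 ≈ 411.49*I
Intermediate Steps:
L = -4436 (L = -148 - 4288 = -4436)
√(((-127339 + L) + 67115/130312) - 37551) = √(((-127339 - 4436) + 67115/130312) - 37551) = √((-131775 + 67115*(1/130312)) - 37551) = √((-131775 + 67115/130312) - 37551) = √(-17171796685/130312 - 37551) = √(-22065142597/130312) = I*√718838215525066/65156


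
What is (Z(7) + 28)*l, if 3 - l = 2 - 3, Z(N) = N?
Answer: 140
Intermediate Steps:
l = 4 (l = 3 - (2 - 3) = 3 - 1*(-1) = 3 + 1 = 4)
(Z(7) + 28)*l = (7 + 28)*4 = 35*4 = 140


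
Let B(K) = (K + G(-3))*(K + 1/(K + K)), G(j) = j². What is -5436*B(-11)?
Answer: -1320948/11 ≈ -1.2009e+5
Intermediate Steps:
B(K) = (9 + K)*(K + 1/(2*K)) (B(K) = (K + (-3)²)*(K + 1/(K + K)) = (K + 9)*(K + 1/(2*K)) = (9 + K)*(K + 1/(2*K)))
-5436*B(-11) = -5436*(½ + (-11)² + 9*(-11) + (9/2)/(-11)) = -5436*(½ + 121 - 99 + (9/2)*(-1/11)) = -5436*(½ + 121 - 99 - 9/22) = -5436*243/11 = -1320948/11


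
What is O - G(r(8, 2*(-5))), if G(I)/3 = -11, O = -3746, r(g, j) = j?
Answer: -3713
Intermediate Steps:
G(I) = -33 (G(I) = 3*(-11) = -33)
O - G(r(8, 2*(-5))) = -3746 - 1*(-33) = -3746 + 33 = -3713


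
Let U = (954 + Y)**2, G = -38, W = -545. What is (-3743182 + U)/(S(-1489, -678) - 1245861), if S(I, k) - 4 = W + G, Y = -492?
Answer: 1764869/623220 ≈ 2.8319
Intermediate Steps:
S(I, k) = -579 (S(I, k) = 4 + (-545 - 38) = 4 - 583 = -579)
U = 213444 (U = (954 - 492)**2 = 462**2 = 213444)
(-3743182 + U)/(S(-1489, -678) - 1245861) = (-3743182 + 213444)/(-579 - 1245861) = -3529738/(-1246440) = -3529738*(-1/1246440) = 1764869/623220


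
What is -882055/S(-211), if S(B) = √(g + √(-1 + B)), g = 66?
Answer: -882055*√2/(2*√(33 + I*√53)) ≈ -1.0666e+5 + 11625.0*I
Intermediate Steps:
S(B) = √(66 + √(-1 + B))
-882055/S(-211) = -882055/√(66 + √(-1 - 211)) = -882055/√(66 + √(-212)) = -882055/√(66 + 2*I*√53)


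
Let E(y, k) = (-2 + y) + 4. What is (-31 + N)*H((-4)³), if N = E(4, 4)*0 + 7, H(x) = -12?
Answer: 288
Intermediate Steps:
E(y, k) = 2 + y
N = 7 (N = (2 + 4)*0 + 7 = 6*0 + 7 = 0 + 7 = 7)
(-31 + N)*H((-4)³) = (-31 + 7)*(-12) = -24*(-12) = 288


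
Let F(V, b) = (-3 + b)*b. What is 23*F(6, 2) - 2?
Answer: -48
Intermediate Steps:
F(V, b) = b*(-3 + b)
23*F(6, 2) - 2 = 23*(2*(-3 + 2)) - 2 = 23*(2*(-1)) - 2 = 23*(-2) - 2 = -46 - 2 = -48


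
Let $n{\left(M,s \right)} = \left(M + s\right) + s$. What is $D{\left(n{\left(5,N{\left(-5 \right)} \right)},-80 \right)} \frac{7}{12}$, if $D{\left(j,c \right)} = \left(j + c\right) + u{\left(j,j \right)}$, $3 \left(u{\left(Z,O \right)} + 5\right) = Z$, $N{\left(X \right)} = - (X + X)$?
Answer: $- \frac{1085}{36} \approx -30.139$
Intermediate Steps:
$N{\left(X \right)} = - 2 X$
$u{\left(Z,O \right)} = -5 + \frac{Z}{3}$
$n{\left(M,s \right)} = M + 2 s$
$D{\left(j,c \right)} = -5 + c + \frac{4 j}{3}$ ($D{\left(j,c \right)} = \left(j + c\right) + \left(-5 + \frac{j}{3}\right) = \left(c + j\right) + \left(-5 + \frac{j}{3}\right) = -5 + c + \frac{4 j}{3}$)
$D{\left(n{\left(5,N{\left(-5 \right)} \right)},-80 \right)} \frac{7}{12} = \left(-5 - 80 + \frac{4 \left(5 + 2 \left(\left(-2\right) \left(-5\right)\right)\right)}{3}\right) \frac{7}{12} = \left(-5 - 80 + \frac{4 \left(5 + 2 \cdot 10\right)}{3}\right) 7 \cdot \frac{1}{12} = \left(-5 - 80 + \frac{4 \left(5 + 20\right)}{3}\right) \frac{7}{12} = \left(-5 - 80 + \frac{4}{3} \cdot 25\right) \frac{7}{12} = \left(-5 - 80 + \frac{100}{3}\right) \frac{7}{12} = \left(- \frac{155}{3}\right) \frac{7}{12} = - \frac{1085}{36}$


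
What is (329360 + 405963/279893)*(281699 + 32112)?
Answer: 28928969687822273/279893 ≈ 1.0336e+11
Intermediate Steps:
(329360 + 405963/279893)*(281699 + 32112) = (329360 + 405963*(1/279893))*313811 = (329360 + 405963/279893)*313811 = (92185964443/279893)*313811 = 28928969687822273/279893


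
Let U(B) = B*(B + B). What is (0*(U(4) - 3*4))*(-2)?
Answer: 0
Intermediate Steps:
U(B) = 2*B**2 (U(B) = B*(2*B) = 2*B**2)
(0*(U(4) - 3*4))*(-2) = (0*(2*4**2 - 3*4))*(-2) = (0*(2*16 - 12))*(-2) = (0*(32 - 12))*(-2) = (0*20)*(-2) = 0*(-2) = 0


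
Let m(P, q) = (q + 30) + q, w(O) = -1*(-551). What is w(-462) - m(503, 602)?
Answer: -683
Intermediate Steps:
w(O) = 551
m(P, q) = 30 + 2*q (m(P, q) = (30 + q) + q = 30 + 2*q)
w(-462) - m(503, 602) = 551 - (30 + 2*602) = 551 - (30 + 1204) = 551 - 1*1234 = 551 - 1234 = -683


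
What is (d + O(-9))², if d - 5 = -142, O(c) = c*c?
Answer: 3136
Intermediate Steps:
O(c) = c²
d = -137 (d = 5 - 142 = -137)
(d + O(-9))² = (-137 + (-9)²)² = (-137 + 81)² = (-56)² = 3136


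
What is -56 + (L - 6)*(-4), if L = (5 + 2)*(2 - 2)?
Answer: -32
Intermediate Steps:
L = 0 (L = 7*0 = 0)
-56 + (L - 6)*(-4) = -56 + (0 - 6)*(-4) = -56 - 6*(-4) = -56 + 24 = -32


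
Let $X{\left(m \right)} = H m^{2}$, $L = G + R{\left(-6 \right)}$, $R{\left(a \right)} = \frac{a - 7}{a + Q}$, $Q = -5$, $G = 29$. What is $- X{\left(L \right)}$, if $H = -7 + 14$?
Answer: $- \frac{771568}{121} \approx -6376.6$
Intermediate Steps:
$R{\left(a \right)} = \frac{-7 + a}{-5 + a}$ ($R{\left(a \right)} = \frac{a - 7}{a - 5} = \frac{-7 + a}{-5 + a}$)
$H = 7$
$L = \frac{332}{11}$ ($L = 29 + \frac{-7 - 6}{-5 - 6} = 29 + \frac{1}{-11} \left(-13\right) = 29 - - \frac{13}{11} = 29 + \frac{13}{11} = \frac{332}{11} \approx 30.182$)
$X{\left(m \right)} = 7 m^{2}$
$- X{\left(L \right)} = - 7 \left(\frac{332}{11}\right)^{2} = - \frac{7 \cdot 110224}{121} = \left(-1\right) \frac{771568}{121} = - \frac{771568}{121}$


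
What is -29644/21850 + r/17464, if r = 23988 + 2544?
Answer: 7752673/47698550 ≈ 0.16253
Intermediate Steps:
r = 26532
-29644/21850 + r/17464 = -29644/21850 + 26532/17464 = -29644*1/21850 + 26532*(1/17464) = -14822/10925 + 6633/4366 = 7752673/47698550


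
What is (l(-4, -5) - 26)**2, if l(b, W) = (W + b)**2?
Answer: 3025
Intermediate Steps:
(l(-4, -5) - 26)**2 = ((-5 - 4)**2 - 26)**2 = ((-9)**2 - 26)**2 = (81 - 26)**2 = 55**2 = 3025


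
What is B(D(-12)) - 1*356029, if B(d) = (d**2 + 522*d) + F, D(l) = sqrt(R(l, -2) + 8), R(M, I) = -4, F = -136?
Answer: -355117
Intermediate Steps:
D(l) = 2 (D(l) = sqrt(-4 + 8) = sqrt(4) = 2)
B(d) = -136 + d**2 + 522*d (B(d) = (d**2 + 522*d) - 136 = -136 + d**2 + 522*d)
B(D(-12)) - 1*356029 = (-136 + 2**2 + 522*2) - 1*356029 = (-136 + 4 + 1044) - 356029 = 912 - 356029 = -355117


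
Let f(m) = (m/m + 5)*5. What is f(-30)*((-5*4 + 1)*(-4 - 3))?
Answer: 3990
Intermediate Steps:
f(m) = 30 (f(m) = (1 + 5)*5 = 6*5 = 30)
f(-30)*((-5*4 + 1)*(-4 - 3)) = 30*((-5*4 + 1)*(-4 - 3)) = 30*((-20 + 1)*(-7)) = 30*(-19*(-7)) = 30*133 = 3990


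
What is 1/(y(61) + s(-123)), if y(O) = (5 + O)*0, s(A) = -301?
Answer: -1/301 ≈ -0.0033223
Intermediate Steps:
y(O) = 0
1/(y(61) + s(-123)) = 1/(0 - 301) = 1/(-301) = -1/301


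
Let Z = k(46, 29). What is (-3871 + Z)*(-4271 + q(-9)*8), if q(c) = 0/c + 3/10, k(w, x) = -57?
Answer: 83835304/5 ≈ 1.6767e+7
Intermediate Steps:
q(c) = 3/10 (q(c) = 0 + 3*(1/10) = 0 + 3/10 = 3/10)
Z = -57
(-3871 + Z)*(-4271 + q(-9)*8) = (-3871 - 57)*(-4271 + (3/10)*8) = -3928*(-4271 + 12/5) = -3928*(-21343/5) = 83835304/5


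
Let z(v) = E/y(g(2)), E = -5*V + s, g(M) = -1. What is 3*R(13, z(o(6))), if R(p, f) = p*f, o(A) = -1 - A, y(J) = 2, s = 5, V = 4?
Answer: -585/2 ≈ -292.50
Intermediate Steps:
E = -15 (E = -5*4 + 5 = -20 + 5 = -15)
z(v) = -15/2
R(p, f) = f*p
3*R(13, z(o(6))) = 3*(-15/2*13) = 3*(-195/2) = -585/2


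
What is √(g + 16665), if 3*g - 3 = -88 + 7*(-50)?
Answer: 2*√4130 ≈ 128.53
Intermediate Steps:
g = -145 (g = 1 + (-88 + 7*(-50))/3 = 1 + (-88 - 350)/3 = 1 + (⅓)*(-438) = 1 - 146 = -145)
√(g + 16665) = √(-145 + 16665) = √16520 = 2*√4130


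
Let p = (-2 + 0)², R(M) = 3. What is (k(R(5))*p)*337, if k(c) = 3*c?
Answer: 12132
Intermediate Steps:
p = 4 (p = (-2)² = 4)
(k(R(5))*p)*337 = ((3*3)*4)*337 = (9*4)*337 = 36*337 = 12132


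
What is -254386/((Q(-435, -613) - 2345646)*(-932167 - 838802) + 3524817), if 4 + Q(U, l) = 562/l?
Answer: -14176238/231495470141859 ≈ -6.1238e-8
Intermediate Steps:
Q(U, l) = -4 + 562/l
-254386/((Q(-435, -613) - 2345646)*(-932167 - 838802) + 3524817) = -254386/(((-4 + 562/(-613)) - 2345646)*(-932167 - 838802) + 3524817) = -254386/(((-4 + 562*(-1/613)) - 2345646)*(-1770969) + 3524817) = -254386/(((-4 - 562/613) - 2345646)*(-1770969) + 3524817) = -254386/((-3014/613 - 2345646)*(-1770969) + 3524817) = -254386/(-1437884012/613*(-1770969) + 3524817) = -254386/(2546448010847628/613 + 3524817) = -254386/2546450171560449/613 = -254386*613/2546450171560449 = -14176238/231495470141859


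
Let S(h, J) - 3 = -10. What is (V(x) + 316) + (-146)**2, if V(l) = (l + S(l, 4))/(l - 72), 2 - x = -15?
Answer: 237950/11 ≈ 21632.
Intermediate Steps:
x = 17 (x = 2 - 1*(-15) = 2 + 15 = 17)
S(h, J) = -7 (S(h, J) = 3 - 10 = -7)
V(l) = (-7 + l)/(-72 + l) (V(l) = (l - 7)/(l - 72) = (-7 + l)/(-72 + l))
(V(x) + 316) + (-146)**2 = ((-7 + 17)/(-72 + 17) + 316) + (-146)**2 = (10/(-55) + 316) + 21316 = (-1/55*10 + 316) + 21316 = (-2/11 + 316) + 21316 = 3474/11 + 21316 = 237950/11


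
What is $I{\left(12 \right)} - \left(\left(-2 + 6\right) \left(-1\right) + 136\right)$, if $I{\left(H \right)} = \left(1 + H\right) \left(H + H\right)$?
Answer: $180$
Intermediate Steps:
$I{\left(H \right)} = 2 H \left(1 + H\right)$ ($I{\left(H \right)} = \left(1 + H\right) 2 H = 2 H \left(1 + H\right)$)
$I{\left(12 \right)} - \left(\left(-2 + 6\right) \left(-1\right) + 136\right) = 2 \cdot 12 \left(1 + 12\right) - \left(\left(-2 + 6\right) \left(-1\right) + 136\right) = 2 \cdot 12 \cdot 13 - \left(4 \left(-1\right) + 136\right) = 312 - \left(-4 + 136\right) = 312 - 132 = 180$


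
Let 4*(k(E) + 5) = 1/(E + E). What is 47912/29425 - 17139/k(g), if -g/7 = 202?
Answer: 5707522079032/1664307425 ≈ 3429.4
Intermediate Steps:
g = -1414 (g = -7*202 = -1414)
k(E) = -5 + 1/(8*E) (k(E) = -5 + 1/(4*(E + E)) = -5 + 1/(4*((2*E))) = -5 + (1/(2*E))/4 = -5 + 1/(8*E))
47912/29425 - 17139/k(g) = 47912/29425 - 17139/(-5 + (1/8)/(-1414)) = 47912*(1/29425) - 17139/(-5 + (1/8)*(-1/1414)) = 47912/29425 - 17139/(-5 - 1/11312) = 47912/29425 - 17139/(-56561/11312) = 47912/29425 - 17139*(-11312/56561) = 47912/29425 + 193876368/56561 = 5707522079032/1664307425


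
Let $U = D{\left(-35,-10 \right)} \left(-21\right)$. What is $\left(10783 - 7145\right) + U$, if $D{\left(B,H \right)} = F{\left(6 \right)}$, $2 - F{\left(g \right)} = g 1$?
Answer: $3722$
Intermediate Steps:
$F{\left(g \right)} = 2 - g$ ($F{\left(g \right)} = 2 - g 1 = 2 - g$)
$D{\left(B,H \right)} = -4$ ($D{\left(B,H \right)} = 2 - 6 = -4$)
$U = 84$ ($U = \left(-4\right) \left(-21\right) = 84$)
$\left(10783 - 7145\right) + U = \left(10783 - 7145\right) + 84 = 3638 + 84 = 3722$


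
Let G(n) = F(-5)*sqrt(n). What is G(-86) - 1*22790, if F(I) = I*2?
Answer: -22790 - 10*I*sqrt(86) ≈ -22790.0 - 92.736*I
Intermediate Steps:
F(I) = 2*I
G(n) = -10*sqrt(n) (G(n) = (2*(-5))*sqrt(n) = -10*sqrt(n))
G(-86) - 1*22790 = -10*I*sqrt(86) - 1*22790 = -10*I*sqrt(86) - 22790 = -22790 - 10*I*sqrt(86)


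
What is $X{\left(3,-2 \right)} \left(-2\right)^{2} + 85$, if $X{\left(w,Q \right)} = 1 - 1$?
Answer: $85$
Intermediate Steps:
$X{\left(w,Q \right)} = 0$
$X{\left(3,-2 \right)} \left(-2\right)^{2} + 85 = 0 \left(-2\right)^{2} + 85 = 0 \cdot 4 + 85 = 0 + 85 = 85$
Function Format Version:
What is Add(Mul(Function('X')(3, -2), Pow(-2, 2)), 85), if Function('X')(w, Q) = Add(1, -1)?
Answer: 85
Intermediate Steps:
Function('X')(w, Q) = 0
Add(Mul(Function('X')(3, -2), Pow(-2, 2)), 85) = Add(Mul(0, Pow(-2, 2)), 85) = Add(Mul(0, 4), 85) = Add(0, 85) = 85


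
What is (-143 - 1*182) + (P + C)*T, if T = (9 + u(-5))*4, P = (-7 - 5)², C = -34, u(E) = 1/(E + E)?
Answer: 3591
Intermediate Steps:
u(E) = 1/(2*E)
P = 144 (P = (-12)² = 144)
T = 178/5 (T = (9 + (½)/(-5))*4 = (9 + (½)*(-⅕))*4 = (9 - ⅒)*4 = (89/10)*4 = 178/5 ≈ 35.600)
(-143 - 1*182) + (P + C)*T = (-143 - 1*182) + (144 - 34)*(178/5) = (-143 - 182) + 110*(178/5) = -325 + 3916 = 3591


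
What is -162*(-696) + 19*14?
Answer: 113018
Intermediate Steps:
-162*(-696) + 19*14 = 112752 + 266 = 113018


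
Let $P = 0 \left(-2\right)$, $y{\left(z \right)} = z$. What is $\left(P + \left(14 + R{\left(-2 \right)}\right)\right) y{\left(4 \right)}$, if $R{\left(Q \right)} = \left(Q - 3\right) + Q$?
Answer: $28$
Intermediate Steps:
$R{\left(Q \right)} = -3 + 2 Q$ ($R{\left(Q \right)} = \left(-3 + Q\right) + Q = -3 + 2 Q$)
$P = 0$
$\left(P + \left(14 + R{\left(-2 \right)}\right)\right) y{\left(4 \right)} = \left(0 + \left(14 + \left(-3 + 2 \left(-2\right)\right)\right)\right) 4 = \left(0 + \left(14 - 7\right)\right) 4 = \left(0 + 7\right) 4 = 7 \cdot 4 = 28$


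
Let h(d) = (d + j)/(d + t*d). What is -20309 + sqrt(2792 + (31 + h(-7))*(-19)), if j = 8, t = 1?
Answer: -20309 + 9*sqrt(5334)/14 ≈ -20262.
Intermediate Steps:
h(d) = (8 + d)/(2*d) (h(d) = (d + 8)/(d + 1*d) = (8 + d)/(d + d) = (8 + d)/((2*d)) = (8 + d)*(1/(2*d)) = (8 + d)/(2*d))
-20309 + sqrt(2792 + (31 + h(-7))*(-19)) = -20309 + sqrt(2792 + (31 + (1/2)*(8 - 7)/(-7))*(-19)) = -20309 + sqrt(2792 + (31 + (1/2)*(-1/7)*1)*(-19)) = -20309 + sqrt(2792 + (31 - 1/14)*(-19)) = -20309 + sqrt(2792 + (433/14)*(-19)) = -20309 + sqrt(2792 - 8227/14) = -20309 + sqrt(30861/14) = -20309 + 9*sqrt(5334)/14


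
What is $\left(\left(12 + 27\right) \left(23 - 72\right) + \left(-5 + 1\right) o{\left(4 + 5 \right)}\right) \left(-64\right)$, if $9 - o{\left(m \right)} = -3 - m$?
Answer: $127680$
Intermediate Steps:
$o{\left(m \right)} = 12 + m$ ($o{\left(m \right)} = 9 - \left(-3 - m\right) = 9 + \left(3 + m\right) = 12 + m$)
$\left(\left(12 + 27\right) \left(23 - 72\right) + \left(-5 + 1\right) o{\left(4 + 5 \right)}\right) \left(-64\right) = \left(\left(12 + 27\right) \left(23 - 72\right) + \left(-5 + 1\right) \left(12 + \left(4 + 5\right)\right)\right) \left(-64\right) = \left(39 \left(-49\right) - 4 \left(12 + 9\right)\right) \left(-64\right) = \left(-1911 - 84\right) \left(-64\right) = \left(-1995\right) \left(-64\right) = 127680$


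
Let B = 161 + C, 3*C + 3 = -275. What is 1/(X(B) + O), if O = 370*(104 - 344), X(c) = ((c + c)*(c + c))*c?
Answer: 27/32062900 ≈ 8.4209e-7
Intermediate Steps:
C = -278/3 (C = -1 + (⅓)*(-275) = -1 - 275/3 = -278/3 ≈ -92.667)
B = 205/3 (B = 161 - 278/3 = 205/3 ≈ 68.333)
X(c) = 4*c³ (X(c) = ((2*c)*(2*c))*c = (4*c²)*c = 4*c³)
O = -88800 (O = 370*(-240) = -88800)
1/(X(B) + O) = 1/(4*(205/3)³ - 88800) = 1/(4*(8615125/27) - 88800) = 1/(34460500/27 - 88800) = 1/(32062900/27) = 27/32062900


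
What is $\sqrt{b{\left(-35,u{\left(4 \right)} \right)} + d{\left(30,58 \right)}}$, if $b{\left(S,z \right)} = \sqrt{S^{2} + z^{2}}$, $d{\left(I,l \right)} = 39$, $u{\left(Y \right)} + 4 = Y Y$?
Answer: $2 \sqrt{19} \approx 8.7178$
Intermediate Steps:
$u{\left(Y \right)} = -4 + Y^{2}$ ($u{\left(Y \right)} = -4 + Y Y = -4 + Y^{2}$)
$\sqrt{b{\left(-35,u{\left(4 \right)} \right)} + d{\left(30,58 \right)}} = \sqrt{\sqrt{\left(-35\right)^{2} + \left(-4 + 4^{2}\right)^{2}} + 39} = \sqrt{\sqrt{1225 + \left(-4 + 16\right)^{2}} + 39} = \sqrt{\sqrt{1225 + 12^{2}} + 39} = \sqrt{\sqrt{1225 + 144} + 39} = \sqrt{\sqrt{1369} + 39} = \sqrt{37 + 39} = \sqrt{76} = 2 \sqrt{19}$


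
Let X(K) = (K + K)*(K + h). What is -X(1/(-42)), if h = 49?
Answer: 2057/882 ≈ 2.3322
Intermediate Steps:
X(K) = 2*K*(49 + K) (X(K) = (K + K)*(K + 49) = (2*K)*(49 + K) = 2*K*(49 + K))
-X(1/(-42)) = -2*(49 + 1/(-42))/(-42) = -2*(-1)*(49 - 1/42)/42 = -2*(-1)*2057/(42*42) = -1*(-2057/882) = 2057/882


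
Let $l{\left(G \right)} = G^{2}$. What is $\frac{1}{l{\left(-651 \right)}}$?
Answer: $\frac{1}{423801} \approx 2.3596 \cdot 10^{-6}$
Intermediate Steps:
$\frac{1}{l{\left(-651 \right)}} = \frac{1}{\left(-651\right)^{2}} = \frac{1}{423801}$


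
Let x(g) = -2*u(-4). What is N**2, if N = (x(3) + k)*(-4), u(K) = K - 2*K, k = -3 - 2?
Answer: 2704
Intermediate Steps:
k = -5
u(K) = -K
x(g) = -8 (x(g) = -(-2)*(-4) = -2*4 = -8)
N = 52 (N = (-8 - 5)*(-4) = -13*(-4) = 52)
N**2 = 52**2 = 2704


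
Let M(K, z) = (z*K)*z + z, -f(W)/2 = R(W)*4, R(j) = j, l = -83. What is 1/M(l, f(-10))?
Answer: -1/531120 ≈ -1.8828e-6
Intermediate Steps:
f(W) = -8*W (f(W) = -2*W*4 = -8*W)
M(K, z) = z + K*z² (M(K, z) = (K*z)*z + z = K*z² + z = z + K*z²)
1/M(l, f(-10)) = 1/((-8*(-10))*(1 - (-664)*(-10))) = 1/(80*(1 - 83*80)) = 1/(80*(1 - 6640)) = 1/(80*(-6639)) = 1/(-531120) = -1/531120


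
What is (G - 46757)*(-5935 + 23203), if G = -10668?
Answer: -991614900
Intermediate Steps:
(G - 46757)*(-5935 + 23203) = (-10668 - 46757)*(-5935 + 23203) = -57425*17268 = -991614900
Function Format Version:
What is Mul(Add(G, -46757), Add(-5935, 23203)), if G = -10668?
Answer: -991614900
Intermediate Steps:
Mul(Add(G, -46757), Add(-5935, 23203)) = Mul(Add(-10668, -46757), Add(-5935, 23203)) = Mul(-57425, 17268) = -991614900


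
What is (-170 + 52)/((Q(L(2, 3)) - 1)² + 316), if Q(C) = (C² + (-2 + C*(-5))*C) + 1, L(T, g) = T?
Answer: -59/358 ≈ -0.16480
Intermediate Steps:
Q(C) = 1 + C² + C*(-2 - 5*C) (Q(C) = (C² + (-2 - 5*C)*C) + 1 = (C² + C*(-2 - 5*C)) + 1 = 1 + C² + C*(-2 - 5*C))
(-170 + 52)/((Q(L(2, 3)) - 1)² + 316) = (-170 + 52)/(((1 - 4*2² - 2*2) - 1)² + 316) = -118/(((1 - 4*4 - 4) - 1)² + 316) = -118/(((1 - 16 - 4) - 1)² + 316) = -118/((-19 - 1)² + 316) = -118/((-20)² + 316) = -118/(400 + 316) = -118/716 = -118*1/716 = -59/358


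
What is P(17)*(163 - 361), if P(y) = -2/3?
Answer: 132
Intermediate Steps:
P(y) = -⅔ (P(y) = -2*⅓ = -⅔)
P(17)*(163 - 361) = -2*(163 - 361)/3 = -⅔*(-198) = 132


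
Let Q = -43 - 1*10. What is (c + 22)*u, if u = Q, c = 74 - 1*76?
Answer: -1060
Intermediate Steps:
c = -2 (c = 74 - 76 = -2)
Q = -53 (Q = -43 - 10 = -53)
u = -53
(c + 22)*u = (-2 + 22)*(-53) = 20*(-53) = -1060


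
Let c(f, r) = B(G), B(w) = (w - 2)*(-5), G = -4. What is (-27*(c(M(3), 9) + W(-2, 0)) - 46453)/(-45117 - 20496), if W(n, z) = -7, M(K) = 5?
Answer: 47074/65613 ≈ 0.71745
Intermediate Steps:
B(w) = 10 - 5*w (B(w) = (-2 + w)*(-5) = 10 - 5*w)
c(f, r) = 30 (c(f, r) = 10 - 5*(-4) = 10 + 20 = 30)
(-27*(c(M(3), 9) + W(-2, 0)) - 46453)/(-45117 - 20496) = (-27*(30 - 7) - 46453)/(-45117 - 20496) = (-27*23 - 46453)/(-65613) = (-621 - 46453)*(-1/65613) = -47074*(-1/65613) = 47074/65613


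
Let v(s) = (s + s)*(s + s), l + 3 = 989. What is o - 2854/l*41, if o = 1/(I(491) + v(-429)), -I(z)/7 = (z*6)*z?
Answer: -549336148159/4628894334 ≈ -118.68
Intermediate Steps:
l = 986 (l = -3 + 989 = 986)
v(s) = 4*s² (v(s) = (2*s)*(2*s) = 4*s²)
I(z) = -42*z² (I(z) = -7*z*6*z = -7*6*z*z = -42*z²)
o = -1/9389238 (o = 1/(-42*491² + 4*(-429)²) = 1/(-42*241081 + 4*184041) = 1/(-10125402 + 736164) = 1/(-9389238) = -1/9389238 ≈ -1.0650e-7)
o - 2854/l*41 = -1/9389238 - 2854/986*41 = -1/9389238 - 2854*(1/986)*41 = -1/9389238 - 1427*41/493 = -1/9389238 - 1*58507/493 = -1/9389238 - 58507/493 = -549336148159/4628894334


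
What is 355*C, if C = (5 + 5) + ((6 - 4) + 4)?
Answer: 5680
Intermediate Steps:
C = 16 (C = 10 + (2 + 4) = 10 + 6 = 16)
355*C = 355*16 = 5680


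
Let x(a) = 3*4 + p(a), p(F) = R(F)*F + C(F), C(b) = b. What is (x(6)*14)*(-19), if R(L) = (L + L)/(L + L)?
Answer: -6384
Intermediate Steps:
R(L) = 1 (R(L) = (2*L)/((2*L)) = (2*L)*(1/(2*L)) = 1)
p(F) = 2*F (p(F) = 1*F + F = F + F = 2*F)
x(a) = 12 + 2*a (x(a) = 3*4 + 2*a = 12 + 2*a)
(x(6)*14)*(-19) = ((12 + 2*6)*14)*(-19) = ((12 + 12)*14)*(-19) = (24*14)*(-19) = 336*(-19) = -6384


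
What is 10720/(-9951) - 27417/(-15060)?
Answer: 37127789/49954020 ≈ 0.74324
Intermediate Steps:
10720/(-9951) - 27417/(-15060) = 10720*(-1/9951) - 27417*(-1/15060) = -10720/9951 + 9139/5020 = 37127789/49954020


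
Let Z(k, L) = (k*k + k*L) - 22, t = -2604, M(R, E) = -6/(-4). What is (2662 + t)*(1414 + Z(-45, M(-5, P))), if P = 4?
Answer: 194271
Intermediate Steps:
M(R, E) = 3/2 (M(R, E) = -6*(-¼) = 3/2)
Z(k, L) = -22 + k² + L*k (Z(k, L) = (k² + L*k) - 22 = -22 + k² + L*k)
(2662 + t)*(1414 + Z(-45, M(-5, P))) = (2662 - 2604)*(1414 + (-22 + (-45)² + (3/2)*(-45))) = 58*(1414 + (-22 + 2025 - 135/2)) = 58*(1414 + 3871/2) = 58*(6699/2) = 194271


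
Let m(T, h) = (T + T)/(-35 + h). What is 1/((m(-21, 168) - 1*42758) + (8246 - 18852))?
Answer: -19/1013922 ≈ -1.8739e-5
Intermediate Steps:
m(T, h) = 2*T/(-35 + h) (m(T, h) = (2*T)/(-35 + h) = 2*T/(-35 + h))
1/((m(-21, 168) - 1*42758) + (8246 - 18852)) = 1/((2*(-21)/(-35 + 168) - 1*42758) + (8246 - 18852)) = 1/((2*(-21)/133 - 42758) - 10606) = 1/((2*(-21)*(1/133) - 42758) - 10606) = 1/((-6/19 - 42758) - 10606) = 1/(-812408/19 - 10606) = 1/(-1013922/19) = -19/1013922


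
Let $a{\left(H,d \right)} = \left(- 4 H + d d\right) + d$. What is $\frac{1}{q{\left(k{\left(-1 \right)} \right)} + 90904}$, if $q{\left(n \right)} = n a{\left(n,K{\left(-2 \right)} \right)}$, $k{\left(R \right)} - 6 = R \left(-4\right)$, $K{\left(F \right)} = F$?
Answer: $\frac{1}{90524} \approx 1.1047 \cdot 10^{-5}$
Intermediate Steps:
$a{\left(H,d \right)} = d + d^{2} - 4 H$ ($a{\left(H,d \right)} = \left(- 4 H + d^{2}\right) + d = \left(d^{2} - 4 H\right) + d = d + d^{2} - 4 H$)
$k{\left(R \right)} = 6 - 4 R$ ($k{\left(R \right)} = 6 + R \left(-4\right) = 6 - 4 R$)
$q{\left(n \right)} = n \left(2 - 4 n\right)$ ($q{\left(n \right)} = n \left(-2 + \left(-2\right)^{2} - 4 n\right) = n \left(-2 + 4 - 4 n\right) = n \left(2 - 4 n\right)$)
$\frac{1}{q{\left(k{\left(-1 \right)} \right)} + 90904} = \frac{1}{2 \left(6 - -4\right) \left(1 - 2 \left(6 - -4\right)\right) + 90904} = \frac{1}{2 \left(6 + 4\right) \left(1 - 2 \left(6 + 4\right)\right) + 90904} = \frac{1}{2 \cdot 10 \left(1 - 20\right) + 90904} = \frac{1}{2 \cdot 10 \left(-19\right) + 90904} = \frac{1}{-380 + 90904} = \frac{1}{90524}$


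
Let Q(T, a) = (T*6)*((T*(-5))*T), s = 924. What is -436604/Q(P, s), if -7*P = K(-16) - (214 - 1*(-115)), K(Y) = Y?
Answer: 74877586/615954375 ≈ 0.12156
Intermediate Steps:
P = 345/7 (P = -(-16 - (214 - 1*(-115)))/7 = -(-16 - (214 + 115))/7 = -(-16 - 1*329)/7 = -(-16 - 329)/7 = -1/7*(-345) = 345/7 ≈ 49.286)
Q(T, a) = -30*T**3 (Q(T, a) = (6*T)*((-5*T)*T) = (6*T)*(-5*T**2) = -30*T**3)
-436604/Q(P, s) = -436604/((-30*(345/7)**3)) = -436604/((-30*41063625/343)) = -436604/(-1231908750/343) = -436604*(-343/1231908750) = 74877586/615954375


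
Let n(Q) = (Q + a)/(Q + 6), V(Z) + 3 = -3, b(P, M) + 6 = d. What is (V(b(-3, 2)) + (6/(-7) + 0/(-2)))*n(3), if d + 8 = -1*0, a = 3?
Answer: -32/7 ≈ -4.5714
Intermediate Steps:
d = -8 (d = -8 - 1*0 = -8 + 0 = -8)
b(P, M) = -14 (b(P, M) = -6 - 8 = -14)
V(Z) = -6 (V(Z) = -3 - 3 = -6)
n(Q) = (3 + Q)/(6 + Q) (n(Q) = (Q + 3)/(Q + 6) = (3 + Q)/(6 + Q))
(V(b(-3, 2)) + (6/(-7) + 0/(-2)))*n(3) = (-6 + (6/(-7) + 0/(-2)))*((3 + 3)/(6 + 3)) = (-6 + (6*(-1/7) + 0*(-1/2)))*(6/9) = (-6 + (-6/7 + 0))*((1/9)*6) = (-6 - 6/7)*(2/3) = -48/7*2/3 = -32/7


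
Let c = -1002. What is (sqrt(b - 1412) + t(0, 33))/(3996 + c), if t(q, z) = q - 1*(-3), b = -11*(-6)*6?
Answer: 1/998 + I*sqrt(254)/1497 ≈ 0.001002 + 0.010646*I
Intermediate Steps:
b = 396 (b = 66*6 = 396)
t(q, z) = 3 + q (t(q, z) = q + 3 = 3 + q)
(sqrt(b - 1412) + t(0, 33))/(3996 + c) = (sqrt(396 - 1412) + (3 + 0))/(3996 - 1002) = (sqrt(-1016) + 3)/2994 = (2*I*sqrt(254) + 3)*(1/2994) = (3 + 2*I*sqrt(254))*(1/2994) = 1/998 + I*sqrt(254)/1497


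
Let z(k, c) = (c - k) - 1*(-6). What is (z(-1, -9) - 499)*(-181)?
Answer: 90681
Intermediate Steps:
z(k, c) = 6 + c - k (z(k, c) = (c - k) + 6 = 6 + c - k)
(z(-1, -9) - 499)*(-181) = ((6 - 9 - 1*(-1)) - 499)*(-181) = ((6 - 9 + 1) - 499)*(-181) = (-2 - 499)*(-181) = -501*(-181) = 90681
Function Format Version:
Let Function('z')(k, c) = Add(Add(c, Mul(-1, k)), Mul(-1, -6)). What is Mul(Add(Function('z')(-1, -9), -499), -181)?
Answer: 90681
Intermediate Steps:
Function('z')(k, c) = Add(6, c, Mul(-1, k)) (Function('z')(k, c) = Add(Add(c, Mul(-1, k)), 6) = Add(6, c, Mul(-1, k)))
Mul(Add(Function('z')(-1, -9), -499), -181) = Mul(Add(Add(6, -9, Mul(-1, -1)), -499), -181) = Mul(Add(Add(6, -9, 1), -499), -181) = Mul(Add(-2, -499), -181) = Mul(-501, -181) = 90681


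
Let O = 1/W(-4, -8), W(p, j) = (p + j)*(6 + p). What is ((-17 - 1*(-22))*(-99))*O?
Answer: 165/8 ≈ 20.625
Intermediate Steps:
W(p, j) = (6 + p)*(j + p) (W(p, j) = (j + p)*(6 + p) = (6 + p)*(j + p))
O = -1/24 (O = 1/((-4)² + 6*(-8) + 6*(-4) - 8*(-4)) = 1/(16 - 48 - 24 + 32) = 1/(-24) = -1/24 ≈ -0.041667)
((-17 - 1*(-22))*(-99))*O = ((-17 - 1*(-22))*(-99))*(-1/24) = ((-17 + 22)*(-99))*(-1/24) = (5*(-99))*(-1/24) = -495*(-1/24) = 165/8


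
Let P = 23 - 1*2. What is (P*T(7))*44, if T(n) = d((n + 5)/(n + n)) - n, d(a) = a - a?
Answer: -6468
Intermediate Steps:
P = 21 (P = 23 - 2 = 21)
d(a) = 0
T(n) = -n (T(n) = 0 - n = -n)
(P*T(7))*44 = (21*(-1*7))*44 = (21*(-7))*44 = -147*44 = -6468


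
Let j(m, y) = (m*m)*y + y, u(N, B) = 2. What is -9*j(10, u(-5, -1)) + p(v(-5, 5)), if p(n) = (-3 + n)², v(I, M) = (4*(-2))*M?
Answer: 31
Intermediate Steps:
j(m, y) = y + y*m² (j(m, y) = m²*y + y = y*m² + y = y + y*m²)
v(I, M) = -8*M
-9*j(10, u(-5, -1)) + p(v(-5, 5)) = -18*(1 + 10²) + (-3 - 8*5)² = -18*(1 + 100) + (-3 - 40)² = -18*101 + (-43)² = -9*202 + 1849 = -1818 + 1849 = 31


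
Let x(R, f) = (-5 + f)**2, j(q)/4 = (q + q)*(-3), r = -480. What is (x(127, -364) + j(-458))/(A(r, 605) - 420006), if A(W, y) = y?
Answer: -147153/419401 ≈ -0.35086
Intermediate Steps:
j(q) = -24*q (j(q) = 4*((q + q)*(-3)) = 4*((2*q)*(-3)) = 4*(-6*q) = -24*q)
(x(127, -364) + j(-458))/(A(r, 605) - 420006) = ((-5 - 364)**2 - 24*(-458))/(605 - 420006) = ((-369)**2 + 10992)/(-419401) = (136161 + 10992)*(-1/419401) = 147153*(-1/419401) = -147153/419401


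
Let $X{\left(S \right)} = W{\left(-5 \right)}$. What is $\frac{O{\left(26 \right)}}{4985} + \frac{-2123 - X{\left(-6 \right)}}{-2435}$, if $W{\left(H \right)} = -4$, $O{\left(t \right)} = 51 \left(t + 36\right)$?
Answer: $\frac{3652537}{2427695} \approx 1.5045$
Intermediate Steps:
$O{\left(t \right)} = 1836 + 51 t$ ($O{\left(t \right)} = 51 \left(36 + t\right) = 1836 + 51 t$)
$X{\left(S \right)} = -4$
$\frac{O{\left(26 \right)}}{4985} + \frac{-2123 - X{\left(-6 \right)}}{-2435} = \frac{1836 + 51 \cdot 26}{4985} + \frac{-2123 - -4}{-2435} = \left(1836 + 1326\right) \frac{1}{4985} + \left(-2123 + 4\right) \left(- \frac{1}{2435}\right) = 3162 \cdot \frac{1}{4985} - - \frac{2119}{2435} = \frac{3162}{4985} + \frac{2119}{2435} = \frac{3652537}{2427695}$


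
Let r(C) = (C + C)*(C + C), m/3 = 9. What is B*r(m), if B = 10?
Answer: 29160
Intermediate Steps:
m = 27 (m = 3*9 = 27)
r(C) = 4*C² (r(C) = (2*C)*(2*C) = 4*C²)
B*r(m) = 10*(4*27²) = 10*(4*729) = 10*2916 = 29160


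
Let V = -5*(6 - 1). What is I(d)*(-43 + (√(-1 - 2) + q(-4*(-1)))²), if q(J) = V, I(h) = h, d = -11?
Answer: -6369 + 550*I*√3 ≈ -6369.0 + 952.63*I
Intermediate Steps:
V = -25 (V = -5*5 = -25)
q(J) = -25
I(d)*(-43 + (√(-1 - 2) + q(-4*(-1)))²) = -11*(-43 + (√(-1 - 2) - 25)²) = -11*(-43 + (√(-3) - 25)²) = -11*(-43 + (I*√3 - 25)²) = -11*(-43 + (-25 + I*√3)²) = 473 - 11*(-25 + I*√3)²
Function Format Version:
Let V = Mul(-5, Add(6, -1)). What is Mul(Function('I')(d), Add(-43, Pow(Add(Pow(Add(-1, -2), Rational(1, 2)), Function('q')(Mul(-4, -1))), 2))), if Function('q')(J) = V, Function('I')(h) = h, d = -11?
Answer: Add(-6369, Mul(550, I, Pow(3, Rational(1, 2)))) ≈ Add(-6369.0, Mul(952.63, I))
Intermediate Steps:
V = -25 (V = Mul(-5, 5) = -25)
Function('q')(J) = -25
Mul(Function('I')(d), Add(-43, Pow(Add(Pow(Add(-1, -2), Rational(1, 2)), Function('q')(Mul(-4, -1))), 2))) = Mul(-11, Add(-43, Pow(Add(Pow(Add(-1, -2), Rational(1, 2)), -25), 2))) = Mul(-11, Add(-43, Pow(Add(Pow(-3, Rational(1, 2)), -25), 2))) = Mul(-11, Add(-43, Pow(Add(Mul(I, Pow(3, Rational(1, 2))), -25), 2))) = Mul(-11, Add(-43, Pow(Add(-25, Mul(I, Pow(3, Rational(1, 2)))), 2))) = Add(473, Mul(-11, Pow(Add(-25, Mul(I, Pow(3, Rational(1, 2)))), 2)))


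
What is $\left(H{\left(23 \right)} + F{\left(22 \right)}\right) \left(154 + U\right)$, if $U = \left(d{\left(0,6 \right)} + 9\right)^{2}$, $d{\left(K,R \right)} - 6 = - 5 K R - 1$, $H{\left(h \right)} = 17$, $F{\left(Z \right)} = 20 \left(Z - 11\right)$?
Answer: $82950$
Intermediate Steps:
$F{\left(Z \right)} = -220 + 20 Z$ ($F{\left(Z \right)} = 20 \left(-11 + Z\right) = -220 + 20 Z$)
$d{\left(K,R \right)} = 5 - 5 K R$ ($d{\left(K,R \right)} = 6 + \left(- 5 K R - 1\right) = 6 - \left(1 + 5 K R\right) = 5 - 5 K R$)
$U = 196$ ($U = \left(\left(5 - 0 \cdot 6\right) + 9\right)^{2} = \left(\left(5 + 0\right) + 9\right)^{2} = \left(5 + 9\right)^{2} = 14^{2} = 196$)
$\left(H{\left(23 \right)} + F{\left(22 \right)}\right) \left(154 + U\right) = \left(17 + \left(-220 + 20 \cdot 22\right)\right) \left(154 + 196\right) = \left(17 + \left(-220 + 440\right)\right) 350 = \left(17 + 220\right) 350 = 237 \cdot 350 = 82950$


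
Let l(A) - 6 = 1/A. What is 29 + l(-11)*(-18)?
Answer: -851/11 ≈ -77.364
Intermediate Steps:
l(A) = 6 + 1/A
29 + l(-11)*(-18) = 29 + (6 + 1/(-11))*(-18) = 29 + (6 - 1/11)*(-18) = 29 + (65/11)*(-18) = 29 - 1170/11 = -851/11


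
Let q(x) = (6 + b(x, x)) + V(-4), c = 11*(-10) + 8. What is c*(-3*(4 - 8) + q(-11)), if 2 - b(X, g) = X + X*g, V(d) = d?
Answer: 9588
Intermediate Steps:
c = -102 (c = -110 + 8 = -102)
b(X, g) = 2 - X - X*g (b(X, g) = 2 - (X + X*g) = 2 + (-X - X*g) = 2 - X - X*g)
q(x) = 4 - x - x**2 (q(x) = (6 + (2 - x - x*x)) - 4 = (6 + (2 - x - x**2)) - 4 = (8 - x - x**2) - 4 = 4 - x - x**2)
c*(-3*(4 - 8) + q(-11)) = -102*(-3*(4 - 8) + (4 - 1*(-11) - 1*(-11)**2)) = -102*(-3*(-4) + (4 + 11 - 1*121)) = -102*(12 + (4 + 11 - 121)) = -102*(12 - 106) = -102*(-94) = 9588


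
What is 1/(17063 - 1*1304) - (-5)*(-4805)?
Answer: -378609974/15759 ≈ -24025.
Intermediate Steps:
1/(17063 - 1*1304) - (-5)*(-4805) = 1/(17063 - 1304) - 1*24025 = 1/15759 - 24025 = -378609974/15759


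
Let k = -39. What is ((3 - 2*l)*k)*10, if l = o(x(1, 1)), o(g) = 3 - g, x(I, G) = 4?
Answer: -1950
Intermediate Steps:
l = -1 (l = 3 - 1*4 = 3 - 4 = -1)
((3 - 2*l)*k)*10 = ((3 - 2*(-1))*(-39))*10 = ((3 + 2)*(-39))*10 = (5*(-39))*10 = -195*10 = -1950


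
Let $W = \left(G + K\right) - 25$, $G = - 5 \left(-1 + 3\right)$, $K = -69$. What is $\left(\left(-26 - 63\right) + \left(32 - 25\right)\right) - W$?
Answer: $22$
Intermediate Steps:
$G = -10$ ($G = \left(-5\right) 2 = -10$)
$W = -104$ ($W = \left(-10 - 69\right) - 25 = -79 - 25 = -104$)
$\left(\left(-26 - 63\right) + \left(32 - 25\right)\right) - W = \left(\left(-26 - 63\right) + \left(32 - 25\right)\right) - -104 = \left(-89 + 7\right) + 104 = -82 + 104 = 22$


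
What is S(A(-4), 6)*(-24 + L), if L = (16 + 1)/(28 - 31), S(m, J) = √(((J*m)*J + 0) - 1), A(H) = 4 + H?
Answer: -89*I/3 ≈ -29.667*I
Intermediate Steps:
S(m, J) = √(-1 + m*J²) (S(m, J) = √((m*J² + 0) - 1) = √(m*J² - 1) = √(-1 + m*J²))
L = -17/3 (L = 17/(-3) = 17*(-⅓) = -17/3 ≈ -5.6667)
S(A(-4), 6)*(-24 + L) = √(-1 + (4 - 4)*6²)*(-24 - 17/3) = √(-1 + 0*36)*(-89/3) = √(-1 + 0)*(-89/3) = √(-1)*(-89/3) = I*(-89/3) = -89*I/3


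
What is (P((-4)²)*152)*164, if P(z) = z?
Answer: 398848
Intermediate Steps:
(P((-4)²)*152)*164 = ((-4)²*152)*164 = (16*152)*164 = 2432*164 = 398848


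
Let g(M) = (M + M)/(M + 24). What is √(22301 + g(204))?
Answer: √8051307/19 ≈ 149.34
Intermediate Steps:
g(M) = 2*M/(24 + M) (g(M) = (2*M)/(24 + M) = 2*M/(24 + M))
√(22301 + g(204)) = √(22301 + 2*204/(24 + 204)) = √(22301 + 2*204/228) = √(22301 + 2*204*(1/228)) = √(22301 + 34/19) = √(423753/19) = √8051307/19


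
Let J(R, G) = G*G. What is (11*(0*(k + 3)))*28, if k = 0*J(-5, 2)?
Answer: 0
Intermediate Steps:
J(R, G) = G²
k = 0 (k = 0*2² = 0*4 = 0)
(11*(0*(k + 3)))*28 = (11*(0*(0 + 3)))*28 = (11*(0*3))*28 = (11*0)*28 = 0*28 = 0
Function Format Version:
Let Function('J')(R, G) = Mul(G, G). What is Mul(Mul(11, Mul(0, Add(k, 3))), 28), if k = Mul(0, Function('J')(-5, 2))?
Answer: 0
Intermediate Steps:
Function('J')(R, G) = Pow(G, 2)
k = 0 (k = Mul(0, Pow(2, 2)) = Mul(0, 4) = 0)
Mul(Mul(11, Mul(0, Add(k, 3))), 28) = Mul(Mul(11, Mul(0, Add(0, 3))), 28) = Mul(Mul(11, Mul(0, 3)), 28) = Mul(Mul(11, 0), 28) = Mul(0, 28) = 0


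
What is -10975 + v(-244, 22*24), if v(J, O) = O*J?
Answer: -139807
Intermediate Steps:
v(J, O) = J*O
-10975 + v(-244, 22*24) = -10975 - 5368*24 = -10975 - 244*528 = -10975 - 128832 = -139807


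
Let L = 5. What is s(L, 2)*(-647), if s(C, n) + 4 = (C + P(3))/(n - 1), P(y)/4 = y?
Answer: -8411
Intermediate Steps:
P(y) = 4*y
s(C, n) = -4 + (12 + C)/(-1 + n) (s(C, n) = -4 + (C + 4*3)/(n - 1) = -4 + (C + 12)/(-1 + n) = -4 + (12 + C)/(-1 + n))
s(L, 2)*(-647) = ((16 + 5 - 4*2)/(-1 + 2))*(-647) = ((16 + 5 - 8)/1)*(-647) = (1*13)*(-647) = 13*(-647) = -8411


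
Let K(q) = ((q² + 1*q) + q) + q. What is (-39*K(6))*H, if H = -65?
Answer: 136890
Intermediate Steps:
K(q) = q² + 3*q (K(q) = ((q² + q) + q) + q = ((q + q²) + q) + q = (q² + 2*q) + q = q² + 3*q)
(-39*K(6))*H = -234*(3 + 6)*(-65) = -234*9*(-65) = -39*54*(-65) = -2106*(-65) = 136890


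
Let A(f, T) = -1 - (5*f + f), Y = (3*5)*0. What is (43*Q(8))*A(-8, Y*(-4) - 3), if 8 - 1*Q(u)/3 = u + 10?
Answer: -60630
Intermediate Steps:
Y = 0 (Y = 15*0 = 0)
Q(u) = -6 - 3*u (Q(u) = 24 - 3*(u + 10) = 24 - 3*(10 + u) = 24 + (-30 - 3*u) = -6 - 3*u)
A(f, T) = -1 - 6*f
(43*Q(8))*A(-8, Y*(-4) - 3) = (43*(-6 - 3*8))*(-1 - 6*(-8)) = (43*(-6 - 24))*(-1 + 48) = (43*(-30))*47 = -1290*47 = -60630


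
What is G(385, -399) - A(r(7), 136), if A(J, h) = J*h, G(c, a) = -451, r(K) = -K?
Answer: 501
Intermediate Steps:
G(385, -399) - A(r(7), 136) = -451 - (-1*7)*136 = -451 - (-7)*136 = -451 - 1*(-952) = -451 + 952 = 501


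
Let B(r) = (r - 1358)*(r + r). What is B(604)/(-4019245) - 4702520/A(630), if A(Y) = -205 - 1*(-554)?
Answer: -18900262117032/1402716505 ≈ -13474.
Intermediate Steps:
A(Y) = 349 (A(Y) = -205 + 554 = 349)
B(r) = 2*r*(-1358 + r) (B(r) = (-1358 + r)*(2*r) = 2*r*(-1358 + r))
B(604)/(-4019245) - 4702520/A(630) = (2*604*(-1358 + 604))/(-4019245) - 4702520/349 = (2*604*(-754))*(-1/4019245) - 4702520*1/349 = -910832*(-1/4019245) - 4702520/349 = 910832/4019245 - 4702520/349 = -18900262117032/1402716505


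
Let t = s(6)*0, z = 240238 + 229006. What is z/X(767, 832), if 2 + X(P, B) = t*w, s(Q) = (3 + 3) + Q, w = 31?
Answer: -234622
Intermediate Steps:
s(Q) = 6 + Q
z = 469244
t = 0 (t = (6 + 6)*0 = 12*0 = 0)
X(P, B) = -2 (X(P, B) = -2 + 0*31 = -2 + 0 = -2)
z/X(767, 832) = 469244/(-2) = 469244*(-½) = -234622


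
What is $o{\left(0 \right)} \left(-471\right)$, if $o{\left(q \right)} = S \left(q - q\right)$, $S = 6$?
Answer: $0$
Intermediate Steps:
$o{\left(q \right)} = 0$ ($o{\left(q \right)} = 6 \left(q - q\right) = 6 \cdot 0 = 0$)
$o{\left(0 \right)} \left(-471\right) = 0 \left(-471\right) = 0$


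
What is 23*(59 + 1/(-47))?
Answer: 63756/47 ≈ 1356.5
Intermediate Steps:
23*(59 + 1/(-47)) = 23*(59 - 1/47) = 23*(2772/47) = 63756/47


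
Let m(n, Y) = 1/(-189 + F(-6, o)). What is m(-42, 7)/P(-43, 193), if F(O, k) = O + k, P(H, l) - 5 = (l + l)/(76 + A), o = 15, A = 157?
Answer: -233/279180 ≈ -0.00083459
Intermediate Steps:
P(H, l) = 5 + 2*l/233 (P(H, l) = 5 + (l + l)/(76 + 157) = 5 + (2*l)/233 = 5 + (2*l)*(1/233) = 5 + 2*l/233)
m(n, Y) = -1/180 (m(n, Y) = 1/(-189 + (-6 + 15)) = 1/(-189 + 9) = 1/(-180) = -1/180)
m(-42, 7)/P(-43, 193) = -1/(180*(5 + (2/233)*193)) = -1/(180*(5 + 386/233)) = -1/(180*1551/233) = -1/180*233/1551 = -233/279180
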